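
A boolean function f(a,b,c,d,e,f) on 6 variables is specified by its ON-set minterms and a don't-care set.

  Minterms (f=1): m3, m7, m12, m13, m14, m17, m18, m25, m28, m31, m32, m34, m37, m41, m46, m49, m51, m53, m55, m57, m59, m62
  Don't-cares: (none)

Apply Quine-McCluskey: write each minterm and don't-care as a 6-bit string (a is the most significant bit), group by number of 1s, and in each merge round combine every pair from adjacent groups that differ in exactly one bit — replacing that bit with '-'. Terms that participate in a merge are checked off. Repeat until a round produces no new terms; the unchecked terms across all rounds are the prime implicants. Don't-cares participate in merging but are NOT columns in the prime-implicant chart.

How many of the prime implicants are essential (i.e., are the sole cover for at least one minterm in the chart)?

12

Round 0: 000011✓ 000111✓ 001100✓ 001101✓ 001110✓ 010001✓ 010010 011001✓ 011100✓ 011111 100000✓ 100010✓ 100101✓ 101001✓ 101110✓ 110001✓ 110011✓ 110101✓ 110111✓ 111001✓ 111011✓ 111110✓
Round 1: -01110 -10001✓ -11001✓ 0-1100 000-11 0011-0 00110- 01-001✓ 1-0101 1-1001 1-1110 1000-0 11-001✓ 11-011✓ 110-01✓ 110-11✓ 1100-1✓ 1101-1✓ 1110-1✓
Round 2: -1-001 11-0-1 110--1
PIs = {-01110, -1-001, 0-1100, 000-11, 0011-0, 00110-, 010010, 011111, 1-0101, 1-1001, 1-1110, 1000-0, 11-0-1, 110--1}
Coverage chart:
  m3: 000-11 ←essential
  m7: 000-11 ←essential
  m12: 0-1100,0011-0,00110-
  m13: 00110- ←essential
  m14: -01110,0011-0
  m17: -1-001 ←essential
  m18: 010010 ←essential
  m25: -1-001 ←essential
  m28: 0-1100 ←essential
  m31: 011111 ←essential
  m32: 1000-0 ←essential
  m34: 1000-0 ←essential
  m37: 1-0101 ←essential
  m41: 1-1001 ←essential
  m46: -01110,1-1110
  m49: -1-001,11-0-1,110--1
  m51: 11-0-1,110--1
  m53: 1-0101,110--1
  m55: 110--1 ←essential
  m57: -1-001,1-1001,11-0-1
  m59: 11-0-1 ←essential
  m62: 1-1110 ←essential
Essential: -1-001, 0-1100, 000-11, 00110-, 010010, 011111, 1-0101, 1-1001, 1-1110, 1000-0, 11-0-1, 110--1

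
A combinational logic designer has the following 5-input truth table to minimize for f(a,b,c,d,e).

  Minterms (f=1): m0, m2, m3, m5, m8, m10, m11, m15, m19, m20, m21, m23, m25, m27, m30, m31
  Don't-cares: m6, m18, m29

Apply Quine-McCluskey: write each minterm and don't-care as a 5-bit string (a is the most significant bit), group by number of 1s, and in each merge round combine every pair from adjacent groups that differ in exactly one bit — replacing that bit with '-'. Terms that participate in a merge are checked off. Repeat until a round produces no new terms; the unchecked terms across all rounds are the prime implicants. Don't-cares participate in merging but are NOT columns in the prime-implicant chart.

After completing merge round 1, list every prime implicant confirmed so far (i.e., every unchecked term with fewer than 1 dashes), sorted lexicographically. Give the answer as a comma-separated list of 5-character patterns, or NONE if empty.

NONE

size-2^0 implicants → 00000(✓)  00010(✓)  00011(✓)  00101(✓)  00110(✓)  01000(✓)  01010(✓)  01011(✓)  01111(✓)  10010(✓)  10011(✓)  10100(✓)  10101(✓)  10111(✓)  11001(✓)  11011(✓)  11101(✓)  11110(✓)  11111(✓)
size-2^1 implicants → -0010(✓)  -0011(✓)  -0101  -1011(✓)  -1111(✓)  0-000(✓)  0-010(✓)  0-011(✓)  00-10  000-0(✓)  0001-(✓)  01-11(✓)  010-0(✓)  0101-(✓)  1-011(✓)  1-101(✓)  1-111(✓)  10-11(✓)  1001-(✓)  101-1(✓)  1010-  11-01(✓)  11-11(✓)  110-1(✓)  111-1(✓)  1111-
size-2^2 implicants → --011  -001-  -1-11  0-0-0  0-01-  1--11  1-1-1  11--1
Unchecked terms (primes): --011, -001-, -0101, -1-11, 0-0-0, 0-01-, 00-10, 1--11, 1-1-1, 1010-, 11--1, 1111-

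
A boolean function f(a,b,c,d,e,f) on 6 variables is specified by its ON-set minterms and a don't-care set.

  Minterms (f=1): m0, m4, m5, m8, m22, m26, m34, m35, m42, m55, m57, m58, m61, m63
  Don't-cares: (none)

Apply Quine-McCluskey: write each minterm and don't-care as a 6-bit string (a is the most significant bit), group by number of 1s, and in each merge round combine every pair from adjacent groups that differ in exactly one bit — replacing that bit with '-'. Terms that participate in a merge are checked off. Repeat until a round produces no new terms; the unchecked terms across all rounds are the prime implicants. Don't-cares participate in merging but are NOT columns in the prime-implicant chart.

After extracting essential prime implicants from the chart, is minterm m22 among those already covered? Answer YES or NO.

YES

[col 0] 000000*, 000100*, 000101*, 001000*, 010110, 011010*, 100010*, 100011*, 101010*, 110111*, 111001*, 111010*, 111101*, 111111*
[col 1] -11010, 00-000, 000-00, 00010-, 1-1010, 10-010, 10001-, 11-111, 111-01, 1111-1
Prime implicants: -11010, 00-000, 000-00, 00010-, 010110, 1-1010, 10-010, 10001-, 11-111, 111-01, 1111-1
PI chart (minterm → PIs covering it):
  0 | 00-000,000-00
  4 | 000-00,00010-
  5 | 00010-  (sole → essential)
  8 | 00-000  (sole → essential)
  22 | 010110  (sole → essential)
  26 | -11010  (sole → essential)
  34 | 10-010,10001-
  35 | 10001-  (sole → essential)
  42 | 1-1010,10-010
  55 | 11-111  (sole → essential)
  57 | 111-01  (sole → essential)
  58 | -11010,1-1010
  61 | 111-01,1111-1
  63 | 11-111,1111-1
Essential prime implicants: -11010, 00-000, 00010-, 010110, 10001-, 11-111, 111-01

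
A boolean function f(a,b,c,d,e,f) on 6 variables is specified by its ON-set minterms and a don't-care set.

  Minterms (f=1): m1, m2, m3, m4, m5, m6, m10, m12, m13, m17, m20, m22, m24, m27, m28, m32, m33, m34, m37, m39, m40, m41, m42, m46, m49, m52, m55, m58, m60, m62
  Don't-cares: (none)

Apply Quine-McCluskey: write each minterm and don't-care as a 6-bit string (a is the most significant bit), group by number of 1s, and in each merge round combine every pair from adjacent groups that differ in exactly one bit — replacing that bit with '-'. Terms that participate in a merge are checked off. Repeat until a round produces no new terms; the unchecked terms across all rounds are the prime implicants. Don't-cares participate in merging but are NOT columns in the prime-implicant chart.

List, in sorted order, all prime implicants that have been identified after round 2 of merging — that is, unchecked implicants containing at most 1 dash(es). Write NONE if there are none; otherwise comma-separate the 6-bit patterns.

Round 0: 000001✓ 000010✓ 000011✓ 000100✓ 000101✓ 000110✓ 001010✓ 001100✓ 001101✓ 010001✓ 010100✓ 010110✓ 011000✓ 011011 011100✓ 100000✓ 100001✓ 100010✓ 100101✓ 100111✓ 101000✓ 101001✓ 101010✓ 101110✓ 110001✓ 110100✓ 110111✓ 111010✓ 111100✓ 111110✓
Round 1: -00001✓ -00010✓ -00101✓ -01010✓ -10001✓ -10100✓ -11100✓ 0-0001✓ 0-0100✓ 0-0110✓ 0-1100✓ 00-010✓ 00-100✓ 00-101✓ 000-01✓ 000-10 0000-1 00001- 0001-0✓ 00010-✓ 00110-✓ 01-100✓ 0101-0✓ 011-00 1-0001✓ 1-0111 1-1010✓ 1-1110✓ 10-000✓ 10-001✓ 10-010✓ 100-01✓ 1000-0✓ 10000-✓ 1001-1 101-10✓ 1010-0✓ 10100-✓ 11-100✓ 111-10✓ 1111-0
Round 2: --0001 -0-010 -00-01 -1-100 0--100 0-01-0 00-10- 1-1-10 10-0-0 10-00-
PIs = {--0001, -0-010, -00-01, -1-100, 0--100, 0-01-0, 00-10-, 000-10, 0000-1, 00001-, 011-00, 011011, 1-0111, 1-1-10, 10-0-0, 10-00-, 1001-1, 1111-0}

000-10, 0000-1, 00001-, 011-00, 011011, 1-0111, 1001-1, 1111-0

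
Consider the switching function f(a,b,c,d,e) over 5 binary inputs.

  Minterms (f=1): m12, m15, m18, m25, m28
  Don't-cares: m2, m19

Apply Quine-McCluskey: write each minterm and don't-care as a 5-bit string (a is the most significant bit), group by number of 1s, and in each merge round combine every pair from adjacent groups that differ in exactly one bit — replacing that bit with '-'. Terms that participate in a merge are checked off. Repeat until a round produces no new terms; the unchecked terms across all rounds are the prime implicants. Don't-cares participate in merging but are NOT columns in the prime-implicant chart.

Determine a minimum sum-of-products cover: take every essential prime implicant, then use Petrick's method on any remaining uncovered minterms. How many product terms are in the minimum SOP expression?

Round 0: 00010✓ 01100✓ 01111 10010✓ 10011✓ 11001 11100✓
Round 1: -0010 -1100 1001-
PIs = {-0010, -1100, 01111, 1001-, 11001}
Coverage chart:
  m12: -1100 ←essential
  m15: 01111 ←essential
  m18: -0010,1001-
  m25: 11001 ←essential
  m28: -1100 ←essential
Essential: -1100, 01111, 11001
Petrick residual → -0010
Min cover (4 terms): b'c'de' + bcd'e' + a'bcde + abc'd'e

4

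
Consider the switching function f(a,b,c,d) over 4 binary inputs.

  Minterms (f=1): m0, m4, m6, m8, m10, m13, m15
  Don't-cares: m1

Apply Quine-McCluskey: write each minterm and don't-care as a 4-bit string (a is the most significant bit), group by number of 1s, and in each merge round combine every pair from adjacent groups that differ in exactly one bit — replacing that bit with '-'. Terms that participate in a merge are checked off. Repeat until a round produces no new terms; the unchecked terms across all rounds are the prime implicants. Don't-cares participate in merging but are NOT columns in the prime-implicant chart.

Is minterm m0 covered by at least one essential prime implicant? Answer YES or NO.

size-2^0 implicants → 0000(✓)  0001(✓)  0100(✓)  0110(✓)  1000(✓)  1010(✓)  1101(✓)  1111(✓)
size-2^1 implicants → -000  0-00  000-  01-0  10-0  11-1
Unchecked terms (primes): -000, 0-00, 000-, 01-0, 10-0, 11-1
Minterm coverage:
  m0 ⊆ -000,0-00,000-
  m4 ⊆ 0-00,01-0
  m6 ⊆ 01-0 [E]
  m8 ⊆ -000,10-0
  m10 ⊆ 10-0 [E]
  m13 ⊆ 11-1 [E]
  m15 ⊆ 11-1 [E]
E = {01-0, 10-0, 11-1}

NO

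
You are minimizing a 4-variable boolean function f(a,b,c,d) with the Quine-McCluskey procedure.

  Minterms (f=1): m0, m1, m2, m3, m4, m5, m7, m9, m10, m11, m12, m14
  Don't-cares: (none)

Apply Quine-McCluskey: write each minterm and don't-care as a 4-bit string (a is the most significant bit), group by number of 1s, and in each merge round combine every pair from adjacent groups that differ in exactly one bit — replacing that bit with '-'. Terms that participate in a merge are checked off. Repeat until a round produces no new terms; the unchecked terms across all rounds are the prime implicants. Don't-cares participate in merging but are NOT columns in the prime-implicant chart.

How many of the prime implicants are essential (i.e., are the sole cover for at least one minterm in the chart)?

2

Round 0: 0000✓ 0001✓ 0010✓ 0011✓ 0100✓ 0101✓ 0111✓ 1001✓ 1010✓ 1011✓ 1100✓ 1110✓
Round 1: -001✓ -010✓ -011✓ -100 0-00✓ 0-01✓ 0-11✓ 00-0✓ 00-1✓ 000-✓ 001-✓ 01-1✓ 010-✓ 1-10 10-1✓ 101-✓ 11-0
Round 2: -0-1 -01- 0--1 0-0- 00--
PIs = {-0-1, -01-, -100, 0--1, 0-0-, 00--, 1-10, 11-0}
Coverage chart:
  m0: 0-0-,00--
  m1: -0-1,0--1,0-0-,00--
  m2: -01-,00--
  m3: -0-1,-01-,0--1,00--
  m4: -100,0-0-
  m5: 0--1,0-0-
  m7: 0--1 ←essential
  m9: -0-1 ←essential
  m10: -01-,1-10
  m11: -0-1,-01-
  m12: -100,11-0
  m14: 1-10,11-0
Essential: -0-1, 0--1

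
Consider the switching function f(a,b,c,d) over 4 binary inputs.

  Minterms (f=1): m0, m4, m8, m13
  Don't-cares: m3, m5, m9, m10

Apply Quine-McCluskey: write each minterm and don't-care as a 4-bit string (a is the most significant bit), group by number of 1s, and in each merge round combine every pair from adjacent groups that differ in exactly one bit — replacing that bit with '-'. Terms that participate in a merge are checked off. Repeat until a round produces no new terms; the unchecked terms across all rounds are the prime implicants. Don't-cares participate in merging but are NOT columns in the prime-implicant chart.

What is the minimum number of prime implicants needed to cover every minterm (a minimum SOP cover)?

3

size-2^0 implicants → 0000(✓)  0011  0100(✓)  0101(✓)  1000(✓)  1001(✓)  1010(✓)  1101(✓)
size-2^1 implicants → -000  -101  0-00  010-  1-01  10-0  100-
Unchecked terms (primes): -000, -101, 0-00, 0011, 010-, 1-01, 10-0, 100-
Minterm coverage:
  m0 ⊆ -000,0-00
  m4 ⊆ 0-00,010-
  m8 ⊆ -000,10-0,100-
  m13 ⊆ -101,1-01
(no essential prime implicants)
Petrick residual → -000, -101, 0-00
Cover = b'c'd' + bc'd + a'c'd'  |cover|=3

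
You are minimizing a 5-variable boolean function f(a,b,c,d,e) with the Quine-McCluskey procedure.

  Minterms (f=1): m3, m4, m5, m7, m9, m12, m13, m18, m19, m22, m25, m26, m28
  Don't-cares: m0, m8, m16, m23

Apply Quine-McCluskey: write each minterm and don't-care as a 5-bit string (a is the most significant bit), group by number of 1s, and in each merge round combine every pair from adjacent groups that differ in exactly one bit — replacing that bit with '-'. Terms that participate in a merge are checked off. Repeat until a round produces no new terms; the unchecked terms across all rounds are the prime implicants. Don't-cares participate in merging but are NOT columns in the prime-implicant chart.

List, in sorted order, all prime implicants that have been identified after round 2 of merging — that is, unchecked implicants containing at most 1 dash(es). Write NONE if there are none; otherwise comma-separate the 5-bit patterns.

size-2^0 implicants → 00000(✓)  00011(✓)  00100(✓)  00101(✓)  00111(✓)  01000(✓)  01001(✓)  01100(✓)  01101(✓)  10000(✓)  10010(✓)  10011(✓)  10110(✓)  10111(✓)  11001(✓)  11010(✓)  11100(✓)
size-2^1 implicants → -0000  -0011(✓)  -0111(✓)  -1001  -1100  0-000(✓)  0-100(✓)  0-101(✓)  00-00(✓)  00-11(✓)  001-1  0010-(✓)  01-00(✓)  01-01(✓)  0100-(✓)  0110-(✓)  1-010  10-10(✓)  10-11(✓)  100-0  1001-(✓)  1011-(✓)
size-2^2 implicants → -0-11  0--00  0-10-  01-0-  10-1-
Unchecked terms (primes): -0-11, -0000, -1001, -1100, 0--00, 0-10-, 001-1, 01-0-, 1-010, 10-1-, 100-0

-0000, -1001, -1100, 001-1, 1-010, 100-0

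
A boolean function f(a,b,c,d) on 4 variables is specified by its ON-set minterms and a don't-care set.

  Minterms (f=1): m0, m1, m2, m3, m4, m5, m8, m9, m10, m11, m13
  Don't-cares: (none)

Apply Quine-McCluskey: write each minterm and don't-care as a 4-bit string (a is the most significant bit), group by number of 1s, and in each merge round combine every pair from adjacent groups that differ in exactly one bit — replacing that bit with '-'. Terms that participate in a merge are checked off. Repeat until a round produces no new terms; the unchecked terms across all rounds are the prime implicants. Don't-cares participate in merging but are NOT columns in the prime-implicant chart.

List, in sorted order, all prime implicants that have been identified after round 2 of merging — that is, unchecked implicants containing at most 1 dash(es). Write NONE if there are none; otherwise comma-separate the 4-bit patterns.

[col 0] 0000*, 0001*, 0010*, 0011*, 0100*, 0101*, 1000*, 1001*, 1010*, 1011*, 1101*
[col 1] -000*, -001*, -010*, -011*, -101*, 0-00*, 0-01*, 00-0*, 00-1*, 000-*, 001-*, 010-*, 1-01*, 10-0*, 10-1*, 100-*, 101-*
[col 2] --01, -0-0*, -0-1*, -00-*, -01-*, 0-0-, 00--*, 10--*
[col 3] -0--
Prime implicants: --01, -0--, 0-0-

NONE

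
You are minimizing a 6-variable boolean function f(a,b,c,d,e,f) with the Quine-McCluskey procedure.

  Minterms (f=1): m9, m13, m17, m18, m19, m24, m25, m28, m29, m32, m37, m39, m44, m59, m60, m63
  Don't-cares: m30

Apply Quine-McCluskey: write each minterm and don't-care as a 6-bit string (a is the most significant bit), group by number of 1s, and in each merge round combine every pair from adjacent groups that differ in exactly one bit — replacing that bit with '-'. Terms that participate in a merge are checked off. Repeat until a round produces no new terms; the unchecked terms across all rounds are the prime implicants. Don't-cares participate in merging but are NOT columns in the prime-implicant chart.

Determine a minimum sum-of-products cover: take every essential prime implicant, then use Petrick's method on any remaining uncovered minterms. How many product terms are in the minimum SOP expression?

Round 0: 001001✓ 001101✓ 010001✓ 010010✓ 010011✓ 011000✓ 011001✓ 011100✓ 011101✓ 011110✓ 100000 100101✓ 100111✓ 101100✓ 111011✓ 111100✓ 111111✓
Round 1: -11100 0-1001✓ 0-1101✓ 001-01✓ 01-001 0100-1 01001- 011-00✓ 011-01✓ 01100-✓ 0111-0 01110-✓ 1-1100 1001-1 111-11
Round 2: 0-1-01 011-0-
PIs = {-11100, 0-1-01, 01-001, 0100-1, 01001-, 011-0-, 0111-0, 1-1100, 100000, 1001-1, 111-11}
Coverage chart:
  m9: 0-1-01 ←essential
  m13: 0-1-01 ←essential
  m17: 01-001,0100-1
  m18: 01001- ←essential
  m19: 0100-1,01001-
  m24: 011-0- ←essential
  m25: 0-1-01,01-001,011-0-
  m28: -11100,011-0-,0111-0
  m29: 0-1-01,011-0-
  m32: 100000 ←essential
  m37: 1001-1 ←essential
  m39: 1001-1 ←essential
  m44: 1-1100 ←essential
  m59: 111-11 ←essential
  m60: -11100,1-1100
  m63: 111-11 ←essential
Essential: 0-1-01, 01001-, 011-0-, 1-1100, 100000, 1001-1, 111-11
Petrick residual → 01-001
Min cover (8 terms): a'ce'f + a'bd'e'f + a'bc'd'e + a'bce' + acde'f' + ab'c'd'e'f' + ab'c'df + abcef

8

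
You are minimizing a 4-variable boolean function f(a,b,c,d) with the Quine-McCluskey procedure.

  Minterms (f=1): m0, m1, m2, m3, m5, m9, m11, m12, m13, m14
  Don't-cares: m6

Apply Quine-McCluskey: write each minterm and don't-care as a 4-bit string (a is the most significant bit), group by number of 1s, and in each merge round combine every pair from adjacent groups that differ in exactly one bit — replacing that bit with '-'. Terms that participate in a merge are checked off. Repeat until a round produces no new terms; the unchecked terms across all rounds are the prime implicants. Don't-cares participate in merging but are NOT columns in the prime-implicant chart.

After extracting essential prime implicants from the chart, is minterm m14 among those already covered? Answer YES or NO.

NO

Round 0: 0000✓ 0001✓ 0010✓ 0011✓ 0101✓ 0110✓ 1001✓ 1011✓ 1100✓ 1101✓ 1110✓
Round 1: -001✓ -011✓ -101✓ -110 0-01✓ 0-10 00-0✓ 00-1✓ 000-✓ 001-✓ 1-01✓ 10-1✓ 11-0 110-
Round 2: --01 -0-1 00--
PIs = {--01, -0-1, -110, 0-10, 00--, 11-0, 110-}
Coverage chart:
  m0: 00-- ←essential
  m1: --01,-0-1,00--
  m2: 0-10,00--
  m3: -0-1,00--
  m5: --01 ←essential
  m9: --01,-0-1
  m11: -0-1 ←essential
  m12: 11-0,110-
  m13: --01,110-
  m14: -110,11-0
Essential: --01, -0-1, 00--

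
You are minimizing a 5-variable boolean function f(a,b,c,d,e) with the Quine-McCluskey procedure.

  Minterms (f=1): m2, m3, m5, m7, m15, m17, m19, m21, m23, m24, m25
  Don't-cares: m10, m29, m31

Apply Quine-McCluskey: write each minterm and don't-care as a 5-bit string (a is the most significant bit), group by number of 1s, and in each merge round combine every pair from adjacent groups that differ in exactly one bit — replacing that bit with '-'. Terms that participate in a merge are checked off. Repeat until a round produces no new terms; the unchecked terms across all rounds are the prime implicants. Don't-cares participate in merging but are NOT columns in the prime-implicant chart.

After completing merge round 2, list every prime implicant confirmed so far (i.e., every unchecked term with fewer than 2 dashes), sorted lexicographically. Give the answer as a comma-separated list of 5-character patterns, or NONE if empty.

0-010, 0001-, 1100-

size-2^0 implicants → 00010(✓)  00011(✓)  00101(✓)  00111(✓)  01010(✓)  01111(✓)  10001(✓)  10011(✓)  10101(✓)  10111(✓)  11000(✓)  11001(✓)  11101(✓)  11111(✓)
size-2^1 implicants → -0011(✓)  -0101(✓)  -0111(✓)  -1111(✓)  0-010  0-111(✓)  00-11(✓)  0001-  001-1(✓)  1-001(✓)  1-101(✓)  1-111(✓)  10-01(✓)  10-11(✓)  100-1(✓)  101-1(✓)  11-01(✓)  1100-  111-1(✓)
size-2^2 implicants → --111  -0-11  -01-1  1--01  1-1-1  10--1
Unchecked terms (primes): --111, -0-11, -01-1, 0-010, 0001-, 1--01, 1-1-1, 10--1, 1100-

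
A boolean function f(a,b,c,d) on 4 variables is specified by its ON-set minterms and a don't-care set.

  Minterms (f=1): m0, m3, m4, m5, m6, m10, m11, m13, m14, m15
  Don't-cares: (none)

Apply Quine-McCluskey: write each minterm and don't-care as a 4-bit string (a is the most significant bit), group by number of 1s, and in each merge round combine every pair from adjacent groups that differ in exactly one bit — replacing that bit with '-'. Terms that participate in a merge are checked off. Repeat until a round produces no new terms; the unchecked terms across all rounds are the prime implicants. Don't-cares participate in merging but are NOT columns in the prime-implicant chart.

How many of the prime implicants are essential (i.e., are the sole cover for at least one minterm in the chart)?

3

[col 0] 0000*, 0011*, 0100*, 0101*, 0110*, 1010*, 1011*, 1101*, 1110*, 1111*
[col 1] -011, -101, -110, 0-00, 01-0, 010-, 1-10*, 1-11*, 101-*, 11-1, 111-*
[col 2] 1-1-
Prime implicants: -011, -101, -110, 0-00, 01-0, 010-, 1-1-, 11-1
PI chart (minterm → PIs covering it):
  0 | 0-00  (sole → essential)
  3 | -011  (sole → essential)
  4 | 0-00,01-0,010-
  5 | -101,010-
  6 | -110,01-0
  10 | 1-1-  (sole → essential)
  11 | -011,1-1-
  13 | -101,11-1
  14 | -110,1-1-
  15 | 1-1-,11-1
Essential prime implicants: -011, 0-00, 1-1-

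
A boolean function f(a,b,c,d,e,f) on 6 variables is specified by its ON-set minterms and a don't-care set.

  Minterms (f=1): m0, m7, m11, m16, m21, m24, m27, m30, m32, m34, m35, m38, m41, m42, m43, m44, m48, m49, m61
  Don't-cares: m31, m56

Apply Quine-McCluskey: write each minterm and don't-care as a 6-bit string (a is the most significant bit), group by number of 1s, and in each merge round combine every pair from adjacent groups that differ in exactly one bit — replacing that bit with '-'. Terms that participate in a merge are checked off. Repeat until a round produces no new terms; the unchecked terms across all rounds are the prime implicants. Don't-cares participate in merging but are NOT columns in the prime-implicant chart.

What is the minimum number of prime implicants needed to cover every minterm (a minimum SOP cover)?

Round 0: 000000✓ 000111 001011✓ 010000✓ 010101 011000✓ 011011✓ 011110✓ 011111✓ 100000✓ 100010✓ 100011✓ 100110✓ 101001✓ 101010✓ 101011✓ 101100 110000✓ 110001✓ 111000✓ 111101
Round 1: -00000✓ -01011 -10000✓ -11000✓ 0-0000✓ 0-1011 01-000✓ 011-11 01111- 1-0000✓ 10-010✓ 10-011✓ 100-10 1000-0 10001-✓ 1010-1 10101-✓ 11-000✓ 11000-
Round 2: --0000 -1-000 10-01-
PIs = {--0000, -01011, -1-000, 0-1011, 000111, 010101, 011-11, 01111-, 10-01-, 100-10, 1000-0, 1010-1, 101100, 11000-, 111101}
Coverage chart:
  m0: --0000 ←essential
  m7: 000111 ←essential
  m11: -01011,0-1011
  m16: --0000,-1-000
  m21: 010101 ←essential
  m24: -1-000 ←essential
  m27: 0-1011,011-11
  m30: 01111- ←essential
  m32: --0000,1000-0
  m34: 10-01-,100-10,1000-0
  m35: 10-01- ←essential
  m38: 100-10 ←essential
  m41: 1010-1 ←essential
  m42: 10-01- ←essential
  m43: -01011,10-01-,1010-1
  m44: 101100 ←essential
  m48: --0000,-1-000,11000-
  m49: 11000- ←essential
  m61: 111101 ←essential
Essential: --0000, -1-000, 000111, 010101, 01111-, 10-01-, 100-10, 1010-1, 101100, 11000-, 111101
Petrick residual → 0-1011
Min cover (12 terms): c'd'e'f' + bd'e'f' + a'cd'ef + a'b'c'def + a'bc'de'f + a'bcde + ab'd'e + ab'c'ef' + ab'cd'f + ab'cde'f' + abc'd'e' + abcde'f

12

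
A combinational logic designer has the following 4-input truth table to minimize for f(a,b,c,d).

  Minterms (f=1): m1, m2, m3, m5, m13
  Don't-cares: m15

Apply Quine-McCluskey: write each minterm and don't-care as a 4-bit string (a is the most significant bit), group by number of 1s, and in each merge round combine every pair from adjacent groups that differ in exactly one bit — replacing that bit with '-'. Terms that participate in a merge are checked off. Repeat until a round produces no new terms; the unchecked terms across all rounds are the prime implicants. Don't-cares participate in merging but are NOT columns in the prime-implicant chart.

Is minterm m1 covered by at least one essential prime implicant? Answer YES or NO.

NO

size-2^0 implicants → 0001(✓)  0010(✓)  0011(✓)  0101(✓)  1101(✓)  1111(✓)
size-2^1 implicants → -101  0-01  00-1  001-  11-1
Unchecked terms (primes): -101, 0-01, 00-1, 001-, 11-1
Minterm coverage:
  m1 ⊆ 0-01,00-1
  m2 ⊆ 001- [E]
  m3 ⊆ 00-1,001-
  m5 ⊆ -101,0-01
  m13 ⊆ -101,11-1
E = {001-}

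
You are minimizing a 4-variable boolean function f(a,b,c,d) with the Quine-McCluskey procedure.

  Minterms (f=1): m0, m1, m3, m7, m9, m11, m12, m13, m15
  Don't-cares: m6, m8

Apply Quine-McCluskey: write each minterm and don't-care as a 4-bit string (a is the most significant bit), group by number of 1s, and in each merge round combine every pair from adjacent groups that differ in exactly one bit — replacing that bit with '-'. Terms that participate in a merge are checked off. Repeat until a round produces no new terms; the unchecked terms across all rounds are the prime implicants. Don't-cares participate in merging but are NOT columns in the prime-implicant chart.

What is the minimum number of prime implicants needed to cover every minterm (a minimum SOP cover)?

3

Round 0: 0000✓ 0001✓ 0011✓ 0110✓ 0111✓ 1000✓ 1001✓ 1011✓ 1100✓ 1101✓ 1111✓
Round 1: -000✓ -001✓ -011✓ -111✓ 0-11✓ 00-1✓ 000-✓ 011- 1-00✓ 1-01✓ 1-11✓ 10-1✓ 100-✓ 11-1✓ 110-✓
Round 2: --11 -0-1 -00- 1--1 1-0-
PIs = {--11, -0-1, -00-, 011-, 1--1, 1-0-}
Coverage chart:
  m0: -00- ←essential
  m1: -0-1,-00-
  m3: --11,-0-1
  m7: --11,011-
  m9: -0-1,-00-,1--1,1-0-
  m11: --11,-0-1,1--1
  m12: 1-0- ←essential
  m13: 1--1,1-0-
  m15: --11,1--1
Essential: -00-, 1-0-
Petrick residual → --11
Min cover (3 terms): cd + b'c' + ac'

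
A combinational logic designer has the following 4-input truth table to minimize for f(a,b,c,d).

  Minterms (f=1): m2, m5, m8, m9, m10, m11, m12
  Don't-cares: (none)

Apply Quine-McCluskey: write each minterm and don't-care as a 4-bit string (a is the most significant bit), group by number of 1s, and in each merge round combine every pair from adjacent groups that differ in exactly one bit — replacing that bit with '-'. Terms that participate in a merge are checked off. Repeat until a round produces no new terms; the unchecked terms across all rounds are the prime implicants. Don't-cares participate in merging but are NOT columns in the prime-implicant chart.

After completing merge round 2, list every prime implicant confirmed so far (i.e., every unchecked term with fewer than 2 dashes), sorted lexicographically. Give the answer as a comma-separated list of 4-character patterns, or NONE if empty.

-010, 0101, 1-00

[col 0] 0010*, 0101, 1000*, 1001*, 1010*, 1011*, 1100*
[col 1] -010, 1-00, 10-0*, 10-1*, 100-*, 101-*
[col 2] 10--
Prime implicants: -010, 0101, 1-00, 10--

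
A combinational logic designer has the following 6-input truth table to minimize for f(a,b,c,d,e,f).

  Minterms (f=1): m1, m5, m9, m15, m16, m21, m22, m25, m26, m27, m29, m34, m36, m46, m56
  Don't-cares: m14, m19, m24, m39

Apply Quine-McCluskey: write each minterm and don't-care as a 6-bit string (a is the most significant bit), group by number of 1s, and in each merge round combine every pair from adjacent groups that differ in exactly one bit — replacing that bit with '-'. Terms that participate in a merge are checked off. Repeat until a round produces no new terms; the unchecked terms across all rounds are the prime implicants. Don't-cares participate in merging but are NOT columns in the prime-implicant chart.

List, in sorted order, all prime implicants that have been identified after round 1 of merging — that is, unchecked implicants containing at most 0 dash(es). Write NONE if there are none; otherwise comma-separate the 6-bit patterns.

010110, 100010, 100100, 100111

size-2^0 implicants → 000001(✓)  000101(✓)  001001(✓)  001110(✓)  001111(✓)  010000(✓)  010011(✓)  010101(✓)  010110  011000(✓)  011001(✓)  011010(✓)  011011(✓)  011101(✓)  100010  100100  100111  101110(✓)  111000(✓)
size-2^1 implicants → -01110  -11000  0-0101  0-1001  00-001  000-01  00111-  01-000  01-011  01-101  011-01  0110-0(✓)  0110-1(✓)  01100-(✓)  01101-(✓)
size-2^2 implicants → 0110--
Unchecked terms (primes): -01110, -11000, 0-0101, 0-1001, 00-001, 000-01, 00111-, 01-000, 01-011, 01-101, 010110, 011-01, 0110--, 100010, 100100, 100111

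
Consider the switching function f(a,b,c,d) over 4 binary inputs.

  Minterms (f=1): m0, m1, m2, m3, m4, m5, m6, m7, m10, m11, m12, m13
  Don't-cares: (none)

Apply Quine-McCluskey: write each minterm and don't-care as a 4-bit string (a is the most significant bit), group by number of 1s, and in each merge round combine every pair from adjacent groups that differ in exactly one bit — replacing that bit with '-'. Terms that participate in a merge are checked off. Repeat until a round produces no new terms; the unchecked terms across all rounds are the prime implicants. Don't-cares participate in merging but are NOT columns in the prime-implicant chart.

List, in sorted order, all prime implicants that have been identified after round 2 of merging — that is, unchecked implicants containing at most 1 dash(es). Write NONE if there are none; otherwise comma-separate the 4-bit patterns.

NONE

size-2^0 implicants → 0000(✓)  0001(✓)  0010(✓)  0011(✓)  0100(✓)  0101(✓)  0110(✓)  0111(✓)  1010(✓)  1011(✓)  1100(✓)  1101(✓)
size-2^1 implicants → -010(✓)  -011(✓)  -100(✓)  -101(✓)  0-00(✓)  0-01(✓)  0-10(✓)  0-11(✓)  00-0(✓)  00-1(✓)  000-(✓)  001-(✓)  01-0(✓)  01-1(✓)  010-(✓)  011-(✓)  101-(✓)  110-(✓)
size-2^2 implicants → -01-  -10-  0--0(✓)  0--1(✓)  0-0-(✓)  0-1-(✓)  00--(✓)  01--(✓)
size-2^3 implicants → 0---
Unchecked terms (primes): -01-, -10-, 0---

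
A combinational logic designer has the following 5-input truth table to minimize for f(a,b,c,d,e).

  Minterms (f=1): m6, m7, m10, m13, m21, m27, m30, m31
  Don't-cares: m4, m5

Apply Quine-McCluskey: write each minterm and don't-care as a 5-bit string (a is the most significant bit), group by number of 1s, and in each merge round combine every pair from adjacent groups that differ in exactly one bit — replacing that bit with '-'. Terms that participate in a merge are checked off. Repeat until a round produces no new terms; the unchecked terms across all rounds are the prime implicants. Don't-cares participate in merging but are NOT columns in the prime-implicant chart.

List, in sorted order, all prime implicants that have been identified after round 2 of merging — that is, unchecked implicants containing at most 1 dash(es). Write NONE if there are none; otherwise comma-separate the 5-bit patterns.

size-2^0 implicants → 00100(✓)  00101(✓)  00110(✓)  00111(✓)  01010  01101(✓)  10101(✓)  11011(✓)  11110(✓)  11111(✓)
size-2^1 implicants → -0101  0-101  001-0(✓)  001-1(✓)  0010-(✓)  0011-(✓)  11-11  1111-
size-2^2 implicants → 001--
Unchecked terms (primes): -0101, 0-101, 001--, 01010, 11-11, 1111-

-0101, 0-101, 01010, 11-11, 1111-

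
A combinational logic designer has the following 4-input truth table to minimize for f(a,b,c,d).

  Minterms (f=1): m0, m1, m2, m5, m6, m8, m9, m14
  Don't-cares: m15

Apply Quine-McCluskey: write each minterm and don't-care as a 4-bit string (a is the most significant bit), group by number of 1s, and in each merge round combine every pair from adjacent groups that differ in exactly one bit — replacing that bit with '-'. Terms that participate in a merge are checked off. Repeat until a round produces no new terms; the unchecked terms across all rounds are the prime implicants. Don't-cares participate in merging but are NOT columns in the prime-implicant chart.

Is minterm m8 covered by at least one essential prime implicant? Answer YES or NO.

YES

Round 0: 0000✓ 0001✓ 0010✓ 0101✓ 0110✓ 1000✓ 1001✓ 1110✓ 1111✓
Round 1: -000✓ -001✓ -110 0-01 0-10 00-0 000-✓ 100-✓ 111-
Round 2: -00-
PIs = {-00-, -110, 0-01, 0-10, 00-0, 111-}
Coverage chart:
  m0: -00-,00-0
  m1: -00-,0-01
  m2: 0-10,00-0
  m5: 0-01 ←essential
  m6: -110,0-10
  m8: -00- ←essential
  m9: -00- ←essential
  m14: -110,111-
Essential: -00-, 0-01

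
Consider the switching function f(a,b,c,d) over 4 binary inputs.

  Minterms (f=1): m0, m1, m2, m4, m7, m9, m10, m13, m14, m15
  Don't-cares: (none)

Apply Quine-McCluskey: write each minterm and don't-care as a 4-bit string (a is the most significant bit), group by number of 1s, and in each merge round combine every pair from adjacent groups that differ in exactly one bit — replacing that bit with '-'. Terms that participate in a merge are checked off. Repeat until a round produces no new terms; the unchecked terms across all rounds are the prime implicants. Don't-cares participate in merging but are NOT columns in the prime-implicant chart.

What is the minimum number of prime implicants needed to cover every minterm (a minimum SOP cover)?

6

[col 0] 0000*, 0001*, 0010*, 0100*, 0111*, 1001*, 1010*, 1101*, 1110*, 1111*
[col 1] -001, -010, -111, 0-00, 00-0, 000-, 1-01, 1-10, 11-1, 111-
Prime implicants: -001, -010, -111, 0-00, 00-0, 000-, 1-01, 1-10, 11-1, 111-
PI chart (minterm → PIs covering it):
  0 | 0-00,00-0,000-
  1 | -001,000-
  2 | -010,00-0
  4 | 0-00  (sole → essential)
  7 | -111  (sole → essential)
  9 | -001,1-01
  10 | -010,1-10
  13 | 1-01,11-1
  14 | 1-10,111-
  15 | -111,11-1,111-
Essential prime implicants: -111, 0-00
Petrick residual → -001, -010, 1-01, 1-10
Minimum SOP uses 6 PIs: b'c'd + b'cd' + bcd + a'c'd' + ac'd + acd'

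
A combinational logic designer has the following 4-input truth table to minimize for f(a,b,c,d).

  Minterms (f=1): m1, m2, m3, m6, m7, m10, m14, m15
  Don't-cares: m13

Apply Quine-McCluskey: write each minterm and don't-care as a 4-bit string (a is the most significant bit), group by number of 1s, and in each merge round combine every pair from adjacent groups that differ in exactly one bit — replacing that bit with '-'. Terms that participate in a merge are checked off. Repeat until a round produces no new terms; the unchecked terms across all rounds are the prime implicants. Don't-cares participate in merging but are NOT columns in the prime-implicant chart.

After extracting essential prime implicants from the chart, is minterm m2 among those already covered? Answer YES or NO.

[col 0] 0001*, 0010*, 0011*, 0110*, 0111*, 1010*, 1101*, 1110*, 1111*
[col 1] -010*, -110*, -111*, 0-10*, 0-11*, 00-1, 001-*, 011-*, 1-10*, 11-1, 111-*
[col 2] --10, -11-, 0-1-
Prime implicants: --10, -11-, 0-1-, 00-1, 11-1
PI chart (minterm → PIs covering it):
  1 | 00-1  (sole → essential)
  2 | --10,0-1-
  3 | 0-1-,00-1
  6 | --10,-11-,0-1-
  7 | -11-,0-1-
  10 | --10  (sole → essential)
  14 | --10,-11-
  15 | -11-,11-1
Essential prime implicants: --10, 00-1

YES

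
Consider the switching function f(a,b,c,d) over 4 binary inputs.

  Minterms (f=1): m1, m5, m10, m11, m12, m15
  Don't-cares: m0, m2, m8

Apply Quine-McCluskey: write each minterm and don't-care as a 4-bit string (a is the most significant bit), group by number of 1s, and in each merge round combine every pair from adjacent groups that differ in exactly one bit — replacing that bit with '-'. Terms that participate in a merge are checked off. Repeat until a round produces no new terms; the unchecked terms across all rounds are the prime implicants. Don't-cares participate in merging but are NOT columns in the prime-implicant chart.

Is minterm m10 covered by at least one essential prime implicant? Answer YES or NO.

[col 0] 0000*, 0001*, 0010*, 0101*, 1000*, 1010*, 1011*, 1100*, 1111*
[col 1] -000*, -010*, 0-01, 00-0*, 000-, 1-00, 1-11, 10-0*, 101-
[col 2] -0-0
Prime implicants: -0-0, 0-01, 000-, 1-00, 1-11, 101-
PI chart (minterm → PIs covering it):
  1 | 0-01,000-
  5 | 0-01  (sole → essential)
  10 | -0-0,101-
  11 | 1-11,101-
  12 | 1-00  (sole → essential)
  15 | 1-11  (sole → essential)
Essential prime implicants: 0-01, 1-00, 1-11

NO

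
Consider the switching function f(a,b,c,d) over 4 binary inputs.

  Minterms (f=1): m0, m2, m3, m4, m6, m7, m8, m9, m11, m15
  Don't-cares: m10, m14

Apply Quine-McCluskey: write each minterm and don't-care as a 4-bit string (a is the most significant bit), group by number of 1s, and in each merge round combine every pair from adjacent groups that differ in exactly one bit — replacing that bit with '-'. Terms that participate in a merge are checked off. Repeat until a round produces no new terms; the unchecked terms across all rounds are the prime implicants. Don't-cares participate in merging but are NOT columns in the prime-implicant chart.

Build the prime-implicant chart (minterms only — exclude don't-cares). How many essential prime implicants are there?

size-2^0 implicants → 0000(✓)  0010(✓)  0011(✓)  0100(✓)  0110(✓)  0111(✓)  1000(✓)  1001(✓)  1010(✓)  1011(✓)  1110(✓)  1111(✓)
size-2^1 implicants → -000(✓)  -010(✓)  -011(✓)  -110(✓)  -111(✓)  0-00(✓)  0-10(✓)  0-11(✓)  00-0(✓)  001-(✓)  01-0(✓)  011-(✓)  1-10(✓)  1-11(✓)  10-0(✓)  10-1(✓)  100-(✓)  101-(✓)  111-(✓)
size-2^2 implicants → --10(✓)  --11(✓)  -0-0  -01-(✓)  -11-(✓)  0--0  0-1-(✓)  1-1-(✓)  10--
size-2^3 implicants → --1-
Unchecked terms (primes): --1-, -0-0, 0--0, 10--
Minterm coverage:
  m0 ⊆ -0-0,0--0
  m2 ⊆ --1-,-0-0,0--0
  m3 ⊆ --1- [E]
  m4 ⊆ 0--0 [E]
  m6 ⊆ --1-,0--0
  m7 ⊆ --1- [E]
  m8 ⊆ -0-0,10--
  m9 ⊆ 10-- [E]
  m11 ⊆ --1-,10--
  m15 ⊆ --1- [E]
E = {--1-, 0--0, 10--}

3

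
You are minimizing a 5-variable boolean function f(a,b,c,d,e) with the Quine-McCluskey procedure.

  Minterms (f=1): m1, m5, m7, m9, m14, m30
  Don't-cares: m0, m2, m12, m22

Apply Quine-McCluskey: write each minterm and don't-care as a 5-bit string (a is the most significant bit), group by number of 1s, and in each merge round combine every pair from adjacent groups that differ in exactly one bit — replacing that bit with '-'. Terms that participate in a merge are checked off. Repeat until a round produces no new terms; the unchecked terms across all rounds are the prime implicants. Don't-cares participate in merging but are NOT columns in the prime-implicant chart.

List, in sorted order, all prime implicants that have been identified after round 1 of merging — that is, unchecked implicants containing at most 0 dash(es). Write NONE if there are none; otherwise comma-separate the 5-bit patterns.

Round 0: 00000✓ 00001✓ 00010✓ 00101✓ 00111✓ 01001✓ 01100✓ 01110✓ 10110✓ 11110✓
Round 1: -1110 0-001 00-01 000-0 0000- 001-1 011-0 1-110
PIs = {-1110, 0-001, 00-01, 000-0, 0000-, 001-1, 011-0, 1-110}

NONE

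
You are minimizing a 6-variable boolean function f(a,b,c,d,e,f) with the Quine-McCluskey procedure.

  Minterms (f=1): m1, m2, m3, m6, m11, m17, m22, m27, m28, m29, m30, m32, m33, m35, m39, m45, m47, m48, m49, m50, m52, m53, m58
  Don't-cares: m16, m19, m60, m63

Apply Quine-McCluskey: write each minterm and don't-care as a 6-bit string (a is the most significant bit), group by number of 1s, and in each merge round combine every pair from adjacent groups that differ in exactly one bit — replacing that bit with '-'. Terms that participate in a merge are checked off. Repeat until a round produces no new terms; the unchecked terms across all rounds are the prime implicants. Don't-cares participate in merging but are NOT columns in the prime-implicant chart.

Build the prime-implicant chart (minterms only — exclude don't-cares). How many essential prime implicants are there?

size-2^0 implicants → 000001(✓)  000010(✓)  000011(✓)  000110(✓)  001011(✓)  010000(✓)  010001(✓)  010011(✓)  010110(✓)  011011(✓)  011100(✓)  011101(✓)  011110(✓)  100000(✓)  100001(✓)  100011(✓)  100111(✓)  101101(✓)  101111(✓)  110000(✓)  110001(✓)  110010(✓)  110100(✓)  110101(✓)  111010(✓)  111100(✓)  111111(✓)
size-2^1 implicants → -00001(✓)  -00011(✓)  -10000(✓)  -10001(✓)  -11100  0-0001(✓)  0-0011(✓)  0-0110  0-1011(✓)  00-011(✓)  000-10  0000-1(✓)  00001-  01-011(✓)  01-110  0100-1(✓)  01000-(✓)  0111-0  01110-  1-0000(✓)  1-0001(✓)  1-1111  10-111  100-11  1000-1(✓)  10000-(✓)  1011-1  11-010  11-100  110-00(✓)  110-01(✓)  1100-0  11000-(✓)  11010-(✓)
size-2^2 implicants → --0001  -000-1  -1000-  0--011  0-00-1  1-000-  110-0-
Unchecked terms (primes): --0001, -000-1, -1000-, -11100, 0--011, 0-00-1, 0-0110, 000-10, 00001-, 01-110, 0111-0, 01110-, 1-000-, 1-1111, 10-111, 100-11, 1011-1, 11-010, 11-100, 110-0-, 1100-0
Minterm coverage:
  m1 ⊆ --0001,-000-1,0-00-1
  m2 ⊆ 000-10,00001-
  m3 ⊆ -000-1,0--011,0-00-1,00001-
  m6 ⊆ 0-0110,000-10
  m11 ⊆ 0--011 [E]
  m17 ⊆ --0001,-1000-,0-00-1
  m22 ⊆ 0-0110,01-110
  m27 ⊆ 0--011 [E]
  m28 ⊆ -11100,0111-0,01110-
  m29 ⊆ 01110- [E]
  m30 ⊆ 01-110,0111-0
  m32 ⊆ 1-000- [E]
  m33 ⊆ --0001,-000-1,1-000-
  m35 ⊆ -000-1,100-11
  m39 ⊆ 10-111,100-11
  m45 ⊆ 1011-1 [E]
  m47 ⊆ 1-1111,10-111,1011-1
  m48 ⊆ -1000-,1-000-,110-0-,1100-0
  m49 ⊆ --0001,-1000-,1-000-,110-0-
  m50 ⊆ 11-010,1100-0
  m52 ⊆ 11-100,110-0-
  m53 ⊆ 110-0- [E]
  m58 ⊆ 11-010 [E]
E = {0--011, 01110-, 1-000-, 1011-1, 11-010, 110-0-}

6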